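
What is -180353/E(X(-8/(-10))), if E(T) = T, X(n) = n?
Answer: -901765/4 ≈ -2.2544e+5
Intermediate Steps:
-180353/E(X(-8/(-10))) = -180353/((-8/(-10))) = -180353/((-8*(-1/10))) = -180353/4/5 = -180353*5/4 = -901765/4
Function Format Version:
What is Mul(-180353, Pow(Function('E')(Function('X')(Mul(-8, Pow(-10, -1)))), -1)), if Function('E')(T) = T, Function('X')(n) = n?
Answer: Rational(-901765, 4) ≈ -2.2544e+5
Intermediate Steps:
Mul(-180353, Pow(Function('E')(Function('X')(Mul(-8, Pow(-10, -1)))), -1)) = Mul(-180353, Pow(Mul(-8, Pow(-10, -1)), -1)) = Mul(-180353, Pow(Mul(-8, Rational(-1, 10)), -1)) = Mul(-180353, Pow(Rational(4, 5), -1)) = Mul(-180353, Rational(5, 4)) = Rational(-901765, 4)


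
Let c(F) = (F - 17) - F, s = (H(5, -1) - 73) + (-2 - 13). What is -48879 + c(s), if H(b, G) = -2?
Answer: -48896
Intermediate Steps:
s = -90 (s = (-2 - 73) + (-2 - 13) = -75 - 15 = -90)
c(F) = -17 (c(F) = (-17 + F) - F = -17)
-48879 + c(s) = -48879 - 17 = -48896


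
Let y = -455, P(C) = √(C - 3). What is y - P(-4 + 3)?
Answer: -455 - 2*I ≈ -455.0 - 2.0*I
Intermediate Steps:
P(C) = √(-3 + C)
y - P(-4 + 3) = -455 - √(-3 + (-4 + 3)) = -455 - √(-3 - 1) = -455 - √(-4) = -455 - 2*I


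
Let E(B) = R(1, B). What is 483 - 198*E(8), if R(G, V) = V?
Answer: -1101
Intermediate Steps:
E(B) = B
483 - 198*E(8) = 483 - 198*8 = 483 - 1584 = -1101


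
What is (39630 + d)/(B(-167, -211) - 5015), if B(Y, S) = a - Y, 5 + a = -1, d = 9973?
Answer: -49603/4854 ≈ -10.219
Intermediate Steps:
a = -6 (a = -5 - 1 = -6)
B(Y, S) = -6 - Y
(39630 + d)/(B(-167, -211) - 5015) = (39630 + 9973)/((-6 - 1*(-167)) - 5015) = 49603/((-6 + 167) - 5015) = 49603/(161 - 5015) = 49603/(-4854) = 49603*(-1/4854) = -49603/4854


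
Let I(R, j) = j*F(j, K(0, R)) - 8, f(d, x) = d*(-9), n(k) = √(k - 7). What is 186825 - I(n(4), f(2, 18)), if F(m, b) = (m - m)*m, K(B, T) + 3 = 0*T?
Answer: 186833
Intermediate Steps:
n(k) = √(-7 + k)
K(B, T) = -3 (K(B, T) = -3 + 0*T = -3 + 0 = -3)
F(m, b) = 0 (F(m, b) = 0*m = 0)
f(d, x) = -9*d
I(R, j) = -8 (I(R, j) = j*0 - 8 = 0 - 8 = -8)
186825 - I(n(4), f(2, 18)) = 186825 - 1*(-8) = 186825 + 8 = 186833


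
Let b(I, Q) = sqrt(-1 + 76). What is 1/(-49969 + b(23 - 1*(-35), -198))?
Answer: -49969/2496900886 - 5*sqrt(3)/2496900886 ≈ -2.0016e-5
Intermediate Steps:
b(I, Q) = 5*sqrt(3) (b(I, Q) = sqrt(75) = 5*sqrt(3))
1/(-49969 + b(23 - 1*(-35), -198)) = 1/(-49969 + 5*sqrt(3))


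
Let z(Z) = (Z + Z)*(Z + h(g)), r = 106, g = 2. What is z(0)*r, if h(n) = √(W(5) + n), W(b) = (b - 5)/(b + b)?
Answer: 0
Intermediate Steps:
W(b) = (-5 + b)/(2*b) (W(b) = (-5 + b)/((2*b)) = (-5 + b)*(1/(2*b)) = (-5 + b)/(2*b))
h(n) = √n (h(n) = √((½)*(-5 + 5)/5 + n) = √((½)*(⅕)*0 + n) = √(0 + n) = √n)
z(Z) = 2*Z*(Z + √2) (z(Z) = (Z + Z)*(Z + √2) = (2*Z)*(Z + √2) = 2*Z*(Z + √2))
z(0)*r = (2*0*(0 + √2))*106 = (2*0*√2)*106 = 0*106 = 0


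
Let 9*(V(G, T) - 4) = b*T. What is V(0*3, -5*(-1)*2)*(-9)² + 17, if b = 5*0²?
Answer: 341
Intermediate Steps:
b = 0 (b = 5*0 = 0)
V(G, T) = 4 (V(G, T) = 4 + (0*T)/9 = 4 + (⅑)*0 = 4 + 0 = 4)
V(0*3, -5*(-1)*2)*(-9)² + 17 = 4*(-9)² + 17 = 4*81 + 17 = 324 + 17 = 341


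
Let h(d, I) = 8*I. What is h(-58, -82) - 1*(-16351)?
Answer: 15695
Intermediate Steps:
h(-58, -82) - 1*(-16351) = 8*(-82) - 1*(-16351) = -656 + 16351 = 15695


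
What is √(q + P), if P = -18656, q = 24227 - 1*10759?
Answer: 2*I*√1297 ≈ 72.028*I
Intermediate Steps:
q = 13468 (q = 24227 - 10759 = 13468)
√(q + P) = √(13468 - 18656) = √(-5188) = 2*I*√1297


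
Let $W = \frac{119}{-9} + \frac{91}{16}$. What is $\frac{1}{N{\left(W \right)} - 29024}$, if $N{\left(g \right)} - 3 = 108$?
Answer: $- \frac{1}{28913} \approx -3.4587 \cdot 10^{-5}$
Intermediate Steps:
$W = - \frac{1085}{144}$ ($W = 119 \left(- \frac{1}{9}\right) + 91 \cdot \frac{1}{16} = - \frac{119}{9} + \frac{91}{16} = - \frac{1085}{144} \approx -7.5347$)
$N{\left(g \right)} = 111$ ($N{\left(g \right)} = 3 + 108 = 111$)
$\frac{1}{N{\left(W \right)} - 29024} = \frac{1}{111 - 29024} = \frac{1}{-28913} = - \frac{1}{28913}$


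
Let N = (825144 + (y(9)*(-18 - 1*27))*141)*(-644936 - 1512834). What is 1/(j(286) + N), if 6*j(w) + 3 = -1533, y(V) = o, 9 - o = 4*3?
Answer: -1/1821544121086 ≈ -5.4898e-13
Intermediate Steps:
o = -3 (o = 9 - 4*3 = 9 - 1*12 = 9 - 12 = -3)
y(V) = -3
j(w) = -256 (j(w) = -½ + (⅙)*(-1533) = -½ - 511/2 = -256)
N = -1821544120830 (N = (825144 - 3*(-18 - 1*27)*141)*(-644936 - 1512834) = (825144 - 3*(-18 - 27)*141)*(-2157770) = (825144 - 3*(-45)*141)*(-2157770) = (825144 + 135*141)*(-2157770) = (825144 + 19035)*(-2157770) = 844179*(-2157770) = -1821544120830)
1/(j(286) + N) = 1/(-256 - 1821544120830) = 1/(-1821544121086) = -1/1821544121086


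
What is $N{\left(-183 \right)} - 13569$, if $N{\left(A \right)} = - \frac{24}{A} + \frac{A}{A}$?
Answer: $- \frac{827640}{61} \approx -13568.0$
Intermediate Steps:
$N{\left(A \right)} = 1 - \frac{24}{A}$ ($N{\left(A \right)} = - \frac{24}{A} + 1 = 1 - \frac{24}{A}$)
$N{\left(-183 \right)} - 13569 = \frac{-24 - 183}{-183} - 13569 = \left(- \frac{1}{183}\right) \left(-207\right) - 13569 = \frac{69}{61} - 13569 = - \frac{827640}{61}$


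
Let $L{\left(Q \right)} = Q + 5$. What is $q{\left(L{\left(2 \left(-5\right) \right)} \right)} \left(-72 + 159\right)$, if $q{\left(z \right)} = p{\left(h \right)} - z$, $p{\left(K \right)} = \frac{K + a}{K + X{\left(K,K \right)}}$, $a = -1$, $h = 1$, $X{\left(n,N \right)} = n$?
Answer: $435$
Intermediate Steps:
$p{\left(K \right)} = \frac{-1 + K}{2 K}$ ($p{\left(K \right)} = \frac{K - 1}{K + K} = \frac{-1 + K}{2 K}$)
$L{\left(Q \right)} = 5 + Q$
$q{\left(z \right)} = - z$ ($q{\left(z \right)} = \frac{-1 + 1}{2 \cdot 1} - z = \frac{1}{2} \cdot 1 \cdot 0 - z = 0 - z = - z$)
$q{\left(L{\left(2 \left(-5\right) \right)} \right)} \left(-72 + 159\right) = - (5 + 2 \left(-5\right)) \left(-72 + 159\right) = - (5 - 10) 87 = \left(-1\right) \left(-5\right) 87 = 5 \cdot 87 = 435$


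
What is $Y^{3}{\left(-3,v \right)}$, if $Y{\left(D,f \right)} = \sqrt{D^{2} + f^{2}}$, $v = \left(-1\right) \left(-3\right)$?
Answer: $54 \sqrt{2} \approx 76.368$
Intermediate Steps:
$v = 3$
$Y^{3}{\left(-3,v \right)} = \left(\sqrt{\left(-3\right)^{2} + 3^{2}}\right)^{3} = \left(\sqrt{9 + 9}\right)^{3} = \left(\sqrt{18}\right)^{3} = \left(3 \sqrt{2}\right)^{3} = 54 \sqrt{2}$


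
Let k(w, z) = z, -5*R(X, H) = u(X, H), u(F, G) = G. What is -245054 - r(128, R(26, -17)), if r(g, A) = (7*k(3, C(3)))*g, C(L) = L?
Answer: -247742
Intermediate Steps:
R(X, H) = -H/5
r(g, A) = 21*g (r(g, A) = (7*3)*g = 21*g)
-245054 - r(128, R(26, -17)) = -245054 - 21*128 = -245054 - 1*2688 = -245054 - 2688 = -247742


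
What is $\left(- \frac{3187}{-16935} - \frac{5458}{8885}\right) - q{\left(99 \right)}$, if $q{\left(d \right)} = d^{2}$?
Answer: $- \frac{294959167442}{30093495} \approx -9801.4$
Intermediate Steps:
$\left(- \frac{3187}{-16935} - \frac{5458}{8885}\right) - q{\left(99 \right)} = \left(- \frac{3187}{-16935} - \frac{5458}{8885}\right) - 99^{2} = \left(\left(-3187\right) \left(- \frac{1}{16935}\right) - \frac{5458}{8885}\right) - 9801 = \left(\frac{3187}{16935} - \frac{5458}{8885}\right) - 9801 = - \frac{12822947}{30093495} - 9801 = - \frac{294959167442}{30093495}$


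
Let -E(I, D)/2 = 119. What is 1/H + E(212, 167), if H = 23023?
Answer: -5479473/23023 ≈ -238.00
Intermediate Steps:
E(I, D) = -238 (E(I, D) = -2*119 = -238)
1/H + E(212, 167) = 1/23023 - 238 = -5479473/23023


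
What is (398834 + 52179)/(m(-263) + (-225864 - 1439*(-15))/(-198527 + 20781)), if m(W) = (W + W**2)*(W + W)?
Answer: -80165756698/6442324646497 ≈ -0.012444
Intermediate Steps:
m(W) = 2*W*(W + W**2) (m(W) = (W + W**2)*(2*W) = 2*W*(W + W**2))
(398834 + 52179)/(m(-263) + (-225864 - 1439*(-15))/(-198527 + 20781)) = (398834 + 52179)/(2*(-263)**2*(1 - 263) + (-225864 - 1439*(-15))/(-198527 + 20781)) = 451013/(2*69169*(-262) + (-225864 + 21585)/(-177746)) = 451013/(-36244556 - 204279*(-1/177746)) = 451013/(-36244556 + 204279/177746) = 451013/(-6442324646497/177746) = 451013*(-177746/6442324646497) = -80165756698/6442324646497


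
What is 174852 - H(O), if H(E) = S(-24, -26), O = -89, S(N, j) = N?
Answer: 174876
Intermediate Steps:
H(E) = -24
174852 - H(O) = 174852 - 1*(-24) = 174852 + 24 = 174876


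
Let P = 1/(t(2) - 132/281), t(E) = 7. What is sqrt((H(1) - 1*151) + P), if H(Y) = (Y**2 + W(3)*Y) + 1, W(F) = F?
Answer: I*sqrt(491099215)/1835 ≈ 12.077*I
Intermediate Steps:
H(Y) = 1 + Y**2 + 3*Y (H(Y) = (Y**2 + 3*Y) + 1 = 1 + Y**2 + 3*Y)
P = 281/1835 (P = 1/(7 - 132/281) = 1/(1835/281) = 281/1835 ≈ 0.15313)
sqrt((H(1) - 1*151) + P) = sqrt(((1 + 1**2 + 3*1) - 1*151) + 281/1835) = sqrt(((1 + 1 + 3) - 151) + 281/1835) = sqrt((5 - 151) + 281/1835) = sqrt(-146 + 281/1835) = sqrt(-267629/1835) = I*sqrt(491099215)/1835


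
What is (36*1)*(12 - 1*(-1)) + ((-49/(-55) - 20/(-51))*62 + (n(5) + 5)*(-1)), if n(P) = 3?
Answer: 1513438/2805 ≈ 539.55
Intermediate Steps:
(36*1)*(12 - 1*(-1)) + ((-49/(-55) - 20/(-51))*62 + (n(5) + 5)*(-1)) = (36*1)*(12 - 1*(-1)) + ((-49/(-55) - 20/(-51))*62 + (3 + 5)*(-1)) = 36*(12 + 1) + ((-49*(-1/55) - 20*(-1/51))*62 + 8*(-1)) = 36*13 + ((49/55 + 20/51)*62 - 8) = 468 + ((3599/2805)*62 - 8) = 468 + (223138/2805 - 8) = 468 + 200698/2805 = 1513438/2805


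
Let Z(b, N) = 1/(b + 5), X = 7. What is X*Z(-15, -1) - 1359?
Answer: -13597/10 ≈ -1359.7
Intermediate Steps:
Z(b, N) = 1/(5 + b)
X*Z(-15, -1) - 1359 = 7/(5 - 15) - 1359 = 7/(-10) - 1359 = 7*(-⅒) - 1359 = -7/10 - 1359 = -13597/10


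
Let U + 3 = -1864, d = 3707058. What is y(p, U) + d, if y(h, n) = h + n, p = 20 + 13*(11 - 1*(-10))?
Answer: 3705484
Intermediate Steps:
U = -1867 (U = -3 - 1864 = -1867)
p = 293 (p = 20 + 13*(11 + 10) = 20 + 13*21 = 20 + 273 = 293)
y(p, U) + d = (293 - 1867) + 3707058 = -1574 + 3707058 = 3705484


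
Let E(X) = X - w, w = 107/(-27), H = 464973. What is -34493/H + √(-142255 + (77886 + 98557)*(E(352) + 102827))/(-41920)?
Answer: -34493/464973 - √1474667311605/377280 ≈ -3.2929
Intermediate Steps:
w = -107/27 (w = 107*(-1/27) = -107/27 ≈ -3.9630)
E(X) = 107/27 + X (E(X) = X - 1*(-107/27) = X + 107/27 = 107/27 + X)
-34493/H + √(-142255 + (77886 + 98557)*(E(352) + 102827))/(-41920) = -34493/464973 + √(-142255 + (77886 + 98557)*((107/27 + 352) + 102827))/(-41920) = -34493*1/464973 + √(-142255 + 176443*(9611/27 + 102827))*(-1/41920) = -34493/464973 + √(-142255 + 176443*(2785940/27))*(-1/41920) = -34493/464973 + √(-142255 + 491559611420/27)*(-1/41920) = -34493/464973 + √(491555770535/27)*(-1/41920) = -34493/464973 + (√1474667311605/9)*(-1/41920) = -34493/464973 - √1474667311605/377280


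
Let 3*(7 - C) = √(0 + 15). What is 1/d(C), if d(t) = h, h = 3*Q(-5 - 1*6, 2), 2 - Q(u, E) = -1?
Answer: ⅑ ≈ 0.11111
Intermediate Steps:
Q(u, E) = 3 (Q(u, E) = 2 - 1*(-1) = 2 + 1 = 3)
C = 7 - √15/3 (C = 7 - √(0 + 15)/3 = 7 - √15/3 ≈ 5.7090)
h = 9 (h = 3*3 = 9)
d(t) = 9
1/d(C) = 1/9 = ⅑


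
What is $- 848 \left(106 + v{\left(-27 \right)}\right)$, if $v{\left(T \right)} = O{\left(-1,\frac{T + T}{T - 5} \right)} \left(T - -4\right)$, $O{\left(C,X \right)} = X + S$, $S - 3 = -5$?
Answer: $-95983$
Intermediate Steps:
$S = -2$ ($S = 3 - 5 = -2$)
$O{\left(C,X \right)} = -2 + X$ ($O{\left(C,X \right)} = X - 2 = -2 + X$)
$v{\left(T \right)} = \left(-2 + \frac{2 T}{-5 + T}\right) \left(4 + T\right)$ ($v{\left(T \right)} = \left(-2 + \frac{T + T}{T - 5}\right) \left(T - -4\right) = \left(-2 + \frac{2 T}{-5 + T}\right) \left(T + 4\right) = \left(-2 + \frac{2 T}{-5 + T}\right) \left(4 + T\right)$)
$- 848 \left(106 + v{\left(-27 \right)}\right) = - 848 \left(106 + \frac{10 \left(4 - 27\right)}{-5 - 27}\right) = - 848 \left(106 + 10 \frac{1}{-32} \left(-23\right)\right) = - 848 \left(106 + 10 \left(- \frac{1}{32}\right) \left(-23\right)\right) = - 848 \left(106 + \frac{115}{16}\right) = \left(-848\right) \frac{1811}{16} = -95983$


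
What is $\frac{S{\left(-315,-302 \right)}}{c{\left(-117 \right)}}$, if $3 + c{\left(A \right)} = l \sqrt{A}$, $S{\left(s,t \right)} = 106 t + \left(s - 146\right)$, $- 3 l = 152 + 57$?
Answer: $\frac{97419}{567862} - \frac{6786857 i \sqrt{13}}{567862} \approx 0.17155 - 43.092 i$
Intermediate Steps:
$l = - \frac{209}{3}$ ($l = - \frac{152 + 57}{3} = \left(- \frac{1}{3}\right) 209 = - \frac{209}{3} \approx -69.667$)
$S{\left(s,t \right)} = -146 + s + 106 t$ ($S{\left(s,t \right)} = 106 t + \left(s - 146\right) = 106 t + \left(-146 + s\right) = -146 + s + 106 t$)
$c{\left(A \right)} = -3 - \frac{209 \sqrt{A}}{3}$
$\frac{S{\left(-315,-302 \right)}}{c{\left(-117 \right)}} = \frac{-146 - 315 + 106 \left(-302\right)}{-3 - \frac{209 \sqrt{-117}}{3}} = \frac{-146 - 315 - 32012}{-3 - \frac{209 \cdot 3 i \sqrt{13}}{3}} = - \frac{32473}{-3 - 209 i \sqrt{13}}$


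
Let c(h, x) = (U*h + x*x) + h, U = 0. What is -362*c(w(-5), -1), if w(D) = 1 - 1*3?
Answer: 362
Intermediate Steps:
w(D) = -2 (w(D) = 1 - 3 = -2)
c(h, x) = h + x² (c(h, x) = (0*h + x*x) + h = (0 + x²) + h = x² + h = h + x²)
-362*c(w(-5), -1) = -362*(-2 + (-1)²) = -362*(-2 + 1) = -362*(-1) = 362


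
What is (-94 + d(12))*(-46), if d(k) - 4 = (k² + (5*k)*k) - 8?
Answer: -35236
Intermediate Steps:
d(k) = -4 + 6*k² (d(k) = 4 + ((k² + (5*k)*k) - 8) = 4 + ((k² + 5*k²) - 8) = 4 + (6*k² - 8) = 4 + (-8 + 6*k²) = -4 + 6*k²)
(-94 + d(12))*(-46) = (-94 + (-4 + 6*12²))*(-46) = (-94 + (-4 + 6*144))*(-46) = (-94 + (-4 + 864))*(-46) = (-94 + 860)*(-46) = 766*(-46) = -35236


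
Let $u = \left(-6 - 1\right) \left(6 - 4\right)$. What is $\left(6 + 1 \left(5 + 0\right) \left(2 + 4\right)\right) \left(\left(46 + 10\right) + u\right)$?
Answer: $1512$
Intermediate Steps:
$u = -14$ ($u = \left(-7\right) 2 = -14$)
$\left(6 + 1 \left(5 + 0\right) \left(2 + 4\right)\right) \left(\left(46 + 10\right) + u\right) = \left(6 + 1 \left(5 + 0\right) \left(2 + 4\right)\right) \left(\left(46 + 10\right) - 14\right) = \left(6 + 1 \cdot 5 \cdot 6\right) \left(56 - 14\right) = \left(6 + 1 \cdot 30\right) 42 = \left(6 + 30\right) 42 = 36 \cdot 42 = 1512$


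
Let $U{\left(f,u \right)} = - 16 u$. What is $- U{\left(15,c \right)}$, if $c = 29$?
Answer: $464$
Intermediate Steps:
$- U{\left(15,c \right)} = - \left(-16\right) 29 = \left(-1\right) \left(-464\right) = 464$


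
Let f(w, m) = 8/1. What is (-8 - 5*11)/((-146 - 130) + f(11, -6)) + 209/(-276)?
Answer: -2414/4623 ≈ -0.52217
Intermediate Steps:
f(w, m) = 8 (f(w, m) = 8*1 = 8)
(-8 - 5*11)/((-146 - 130) + f(11, -6)) + 209/(-276) = (-8 - 5*11)/((-146 - 130) + 8) + 209/(-276) = (-8 - 55)/(-276 + 8) + 209*(-1/276) = -63/(-268) - 209/276 = -63*(-1/268) - 209/276 = 63/268 - 209/276 = -2414/4623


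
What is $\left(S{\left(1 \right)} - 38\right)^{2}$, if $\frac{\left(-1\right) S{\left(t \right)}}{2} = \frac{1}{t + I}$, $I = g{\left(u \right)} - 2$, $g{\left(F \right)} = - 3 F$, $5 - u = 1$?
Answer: $\frac{242064}{169} \approx 1432.3$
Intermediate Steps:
$u = 4$ ($u = 5 - 1 = 4$)
$I = -14$ ($I = \left(-3\right) 4 - 2 = -12 - 2 = -14$)
$S{\left(t \right)} = - \frac{2}{-14 + t}$ ($S{\left(t \right)} = - \frac{2}{t - 14} = - \frac{2}{-14 + t}$)
$\left(S{\left(1 \right)} - 38\right)^{2} = \left(- \frac{2}{-14 + 1} - 38\right)^{2} = \left(- \frac{2}{-13} - 38\right)^{2} = \left(\left(-2\right) \left(- \frac{1}{13}\right) - 38\right)^{2} = \left(\frac{2}{13} - 38\right)^{2} = \left(- \frac{492}{13}\right)^{2} = \frac{242064}{169}$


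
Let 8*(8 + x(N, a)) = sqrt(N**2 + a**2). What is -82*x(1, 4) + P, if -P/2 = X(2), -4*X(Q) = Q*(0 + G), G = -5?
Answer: 651 - 41*sqrt(17)/4 ≈ 608.74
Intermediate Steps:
x(N, a) = -8 + sqrt(N**2 + a**2)/8
X(Q) = 5*Q/4 (X(Q) = -Q*(0 - 5)/4 = -Q*(-5)/4 = -(-5)*Q/4 = 5*Q/4)
P = -5 (P = -5*2/2 = -2*5/2 = -5)
-82*x(1, 4) + P = -82*(-8 + sqrt(1**2 + 4**2)/8) - 5 = -82*(-8 + sqrt(1 + 16)/8) - 5 = -82*(-8 + sqrt(17)/8) - 5 = (656 - 41*sqrt(17)/4) - 5 = 651 - 41*sqrt(17)/4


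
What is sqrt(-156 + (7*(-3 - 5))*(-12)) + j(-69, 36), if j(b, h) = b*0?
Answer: 2*sqrt(129) ≈ 22.716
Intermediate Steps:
j(b, h) = 0
sqrt(-156 + (7*(-3 - 5))*(-12)) + j(-69, 36) = sqrt(-156 + (7*(-3 - 5))*(-12)) + 0 = sqrt(-156 + (7*(-8))*(-12)) + 0 = sqrt(-156 - 56*(-12)) + 0 = sqrt(-156 + 672) + 0 = sqrt(516) + 0 = 2*sqrt(129) + 0 = 2*sqrt(129)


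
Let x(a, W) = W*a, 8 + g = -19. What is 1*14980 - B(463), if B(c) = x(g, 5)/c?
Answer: 6935875/463 ≈ 14980.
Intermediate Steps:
g = -27 (g = -8 - 19 = -27)
B(c) = -135/c (B(c) = (5*(-27))/c = -135/c)
1*14980 - B(463) = 1*14980 - (-135)/463 = 14980 - (-135)/463 = 14980 - 1*(-135/463) = 14980 + 135/463 = 6935875/463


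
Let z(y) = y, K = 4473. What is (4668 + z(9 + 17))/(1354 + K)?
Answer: 4694/5827 ≈ 0.80556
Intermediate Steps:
(4668 + z(9 + 17))/(1354 + K) = (4668 + (9 + 17))/(1354 + 4473) = (4668 + 26)/5827 = 4694*(1/5827) = 4694/5827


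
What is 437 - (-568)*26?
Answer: 15205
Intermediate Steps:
437 - (-568)*26 = 437 - 71*(-208) = 437 + 14768 = 15205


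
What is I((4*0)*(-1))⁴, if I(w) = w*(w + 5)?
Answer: 0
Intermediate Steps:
I(w) = w*(5 + w)
I((4*0)*(-1))⁴ = (((4*0)*(-1))*(5 + (4*0)*(-1)))⁴ = ((0*(-1))*(5 + 0*(-1)))⁴ = (0*(5 + 0))⁴ = (0*5)⁴ = 0⁴ = 0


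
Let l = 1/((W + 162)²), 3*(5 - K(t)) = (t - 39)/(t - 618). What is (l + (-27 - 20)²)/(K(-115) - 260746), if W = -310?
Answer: -106400675463/12559088003152 ≈ -0.0084720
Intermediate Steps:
K(t) = 5 - (-39 + t)/(3*(-618 + t)) (K(t) = 5 - (t - 39)/(3*(t - 618)) = 5 - (-39 + t)/(3*(-618 + t)))
l = 1/21904 (l = 1/((-310 + 162)²) = 1/((-148)²) = 1/21904 ≈ 4.5654e-5)
(l + (-27 - 20)²)/(K(-115) - 260746) = (1/21904 + (-27 - 20)²)/((-9231 + 14*(-115))/(3*(-618 - 115)) - 260746) = (1/21904 + (-47)²)/((⅓)*(-9231 - 1610)/(-733) - 260746) = (1/21904 + 2209)/((⅓)*(-1/733)*(-10841) - 260746) = 48385937/(21904*(10841/2199 - 260746)) = 48385937/(21904*(-573369613/2199)) = (48385937/21904)*(-2199/573369613) = -106400675463/12559088003152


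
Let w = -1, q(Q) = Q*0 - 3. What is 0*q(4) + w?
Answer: -1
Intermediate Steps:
q(Q) = -3 (q(Q) = 0 - 3 = -3)
0*q(4) + w = 0*(-3) - 1 = 0 - 1 = -1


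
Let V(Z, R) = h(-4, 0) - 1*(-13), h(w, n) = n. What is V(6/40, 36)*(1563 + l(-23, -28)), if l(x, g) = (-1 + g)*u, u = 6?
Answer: 18057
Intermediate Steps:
l(x, g) = -6 + 6*g (l(x, g) = (-1 + g)*6 = -6 + 6*g)
V(Z, R) = 13 (V(Z, R) = 0 - 1*(-13) = 0 + 13 = 13)
V(6/40, 36)*(1563 + l(-23, -28)) = 13*(1563 + (-6 + 6*(-28))) = 13*(1563 + (-6 - 168)) = 13*(1563 - 174) = 13*1389 = 18057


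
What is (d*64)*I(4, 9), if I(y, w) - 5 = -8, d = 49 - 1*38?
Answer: -2112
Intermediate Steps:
d = 11 (d = 49 - 38 = 11)
I(y, w) = -3 (I(y, w) = 5 - 8 = -3)
(d*64)*I(4, 9) = (11*64)*(-3) = 704*(-3) = -2112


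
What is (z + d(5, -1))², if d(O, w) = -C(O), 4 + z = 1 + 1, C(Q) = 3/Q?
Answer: 169/25 ≈ 6.7600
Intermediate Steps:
z = -2 (z = -4 + (1 + 1) = -4 + 2 = -2)
d(O, w) = -3/O
(z + d(5, -1))² = (-2 - 3/5)² = (-2 - 3*⅕)² = (-2 - ⅗)² = (-13/5)² = 169/25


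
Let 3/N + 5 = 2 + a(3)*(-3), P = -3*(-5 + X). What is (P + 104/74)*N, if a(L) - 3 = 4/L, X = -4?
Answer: -3153/592 ≈ -5.3260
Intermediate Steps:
a(L) = 3 + 4/L
P = 27 (P = -3*(-5 - 4) = -3*(-9) = 27)
N = -3/16 (N = 3/(-5 + (2 + (3 + 4/3)*(-3))) = 3/(-5 + (2 + (13/3)*(-3))) = 3/(-5 + (2 - 13)) = 3/(-5 - 11) = 3/(-16) = 3*(-1/16) = -3/16 ≈ -0.18750)
(P + 104/74)*N = (27 + 104/74)*(-3/16) = (27 + 104*(1/74))*(-3/16) = (27 + 52/37)*(-3/16) = (1051/37)*(-3/16) = -3153/592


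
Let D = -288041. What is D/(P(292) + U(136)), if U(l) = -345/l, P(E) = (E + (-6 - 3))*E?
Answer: -39173576/11238151 ≈ -3.4858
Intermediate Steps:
P(E) = E*(-9 + E) (P(E) = (E - 9)*E = (-9 + E)*E = E*(-9 + E))
D/(P(292) + U(136)) = -288041/(292*(-9 + 292) - 345/136) = -288041/(292*283 - 345*1/136) = -288041/(82636 - 345/136) = -288041/11238151/136 = -288041*136/11238151 = -39173576/11238151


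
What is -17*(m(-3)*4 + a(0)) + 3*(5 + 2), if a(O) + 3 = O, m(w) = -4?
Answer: 344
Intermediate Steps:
a(O) = -3 + O
-17*(m(-3)*4 + a(0)) + 3*(5 + 2) = -17*(-4*4 + (-3 + 0)) + 3*(5 + 2) = -17*(-16 - 3) + 3*7 = -17*(-19) + 21 = 323 + 21 = 344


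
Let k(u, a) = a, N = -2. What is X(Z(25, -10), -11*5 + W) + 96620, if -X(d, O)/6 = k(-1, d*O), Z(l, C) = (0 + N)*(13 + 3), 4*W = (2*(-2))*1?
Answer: 85868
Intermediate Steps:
W = -1 (W = ((2*(-2))*1)/4 = (-4*1)/4 = (¼)*(-4) = -1)
Z(l, C) = -32 (Z(l, C) = (0 - 2)*(13 + 3) = -2*16 = -32)
X(d, O) = -6*O*d (X(d, O) = -6*d*O = -6*O*d)
X(Z(25, -10), -11*5 + W) + 96620 = -6*(-11*5 - 1)*(-32) + 96620 = -6*(-55 - 1)*(-32) + 96620 = -6*(-56)*(-32) + 96620 = -10752 + 96620 = 85868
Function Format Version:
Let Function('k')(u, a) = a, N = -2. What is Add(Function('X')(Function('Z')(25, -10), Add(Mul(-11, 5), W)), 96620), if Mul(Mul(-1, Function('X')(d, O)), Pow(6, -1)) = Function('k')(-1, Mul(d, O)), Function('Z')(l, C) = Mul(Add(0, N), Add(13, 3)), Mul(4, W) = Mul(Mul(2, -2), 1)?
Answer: 85868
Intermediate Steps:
W = -1 (W = Mul(Rational(1, 4), Mul(Mul(2, -2), 1)) = Mul(Rational(1, 4), Mul(-4, 1)) = Mul(Rational(1, 4), -4) = -1)
Function('Z')(l, C) = -32 (Function('Z')(l, C) = Mul(Add(0, -2), Add(13, 3)) = Mul(-2, 16) = -32)
Function('X')(d, O) = Mul(-6, O, d) (Function('X')(d, O) = Mul(-6, Mul(d, O)) = Mul(-6, Mul(O, d)) = Mul(-6, O, d))
Add(Function('X')(Function('Z')(25, -10), Add(Mul(-11, 5), W)), 96620) = Add(Mul(-6, Add(Mul(-11, 5), -1), -32), 96620) = Add(Mul(-6, Add(-55, -1), -32), 96620) = Add(Mul(-6, -56, -32), 96620) = Add(-10752, 96620) = 85868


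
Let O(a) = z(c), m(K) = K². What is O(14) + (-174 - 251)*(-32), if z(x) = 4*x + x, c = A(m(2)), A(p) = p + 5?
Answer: 13645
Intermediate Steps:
A(p) = 5 + p
c = 9 (c = 5 + 2² = 5 + 4 = 9)
z(x) = 5*x
O(a) = 45 (O(a) = 5*9 = 45)
O(14) + (-174 - 251)*(-32) = 45 + (-174 - 251)*(-32) = 45 - 425*(-32) = 45 + 13600 = 13645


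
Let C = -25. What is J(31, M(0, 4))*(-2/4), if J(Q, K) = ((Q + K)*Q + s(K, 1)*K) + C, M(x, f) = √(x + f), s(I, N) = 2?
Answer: -501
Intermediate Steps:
M(x, f) = √(f + x)
J(Q, K) = -25 + 2*K + Q*(K + Q) (J(Q, K) = ((Q + K)*Q + 2*K) - 25 = ((K + Q)*Q + 2*K) - 25 = (Q*(K + Q) + 2*K) - 25 = (2*K + Q*(K + Q)) - 25 = -25 + 2*K + Q*(K + Q))
J(31, M(0, 4))*(-2/4) = (-25 + 31² + 2*√(4 + 0) + √(4 + 0)*31)*(-2/4) = (-25 + 961 + 2*√4 + √4*31)*(-2*¼) = (-25 + 961 + 2*2 + 2*31)*(-½) = (-25 + 961 + 4 + 62)*(-½) = 1002*(-½) = -501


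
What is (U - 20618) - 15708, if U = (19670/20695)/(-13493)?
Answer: -2028717269736/55847527 ≈ -36326.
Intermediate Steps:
U = -3934/55847527 (U = (19670*(1/20695))*(-1/13493) = (3934/4139)*(-1/13493) = -3934/55847527 ≈ -7.0442e-5)
(U - 20618) - 15708 = (-3934/55847527 - 20618) - 15708 = -1151464315620/55847527 - 15708 = -2028717269736/55847527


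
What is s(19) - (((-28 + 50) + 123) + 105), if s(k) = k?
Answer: -231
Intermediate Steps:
s(19) - (((-28 + 50) + 123) + 105) = 19 - (((-28 + 50) + 123) + 105) = 19 - ((22 + 123) + 105) = 19 - (145 + 105) = 19 - 1*250 = 19 - 250 = -231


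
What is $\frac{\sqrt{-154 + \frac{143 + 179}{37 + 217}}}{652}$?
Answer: $\frac{i \sqrt{2463419}}{82804} \approx 0.018955 i$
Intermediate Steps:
$\frac{\sqrt{-154 + \frac{143 + 179}{37 + 217}}}{652} = \sqrt{-154 + \frac{322}{254}} \cdot \frac{1}{652} = \sqrt{-154 + 322 \cdot \frac{1}{254}} \cdot \frac{1}{652} = \sqrt{-154 + \frac{161}{127}} \cdot \frac{1}{652} = \sqrt{- \frac{19397}{127}} \cdot \frac{1}{652} = \frac{i \sqrt{2463419}}{127} \cdot \frac{1}{652} = \frac{i \sqrt{2463419}}{82804}$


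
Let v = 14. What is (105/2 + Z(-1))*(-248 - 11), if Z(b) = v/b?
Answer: -19943/2 ≈ -9971.5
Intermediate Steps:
Z(b) = 14/b
(105/2 + Z(-1))*(-248 - 11) = (105/2 + 14/(-1))*(-248 - 11) = (105*(½) + 14*(-1))*(-259) = (105/2 - 14)*(-259) = (77/2)*(-259) = -19943/2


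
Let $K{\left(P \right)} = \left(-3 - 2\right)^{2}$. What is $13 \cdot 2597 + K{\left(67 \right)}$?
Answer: $33786$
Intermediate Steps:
$K{\left(P \right)} = 25$ ($K{\left(P \right)} = \left(-5\right)^{2} = 25$)
$13 \cdot 2597 + K{\left(67 \right)} = 13 \cdot 2597 + 25 = 33761 + 25 = 33786$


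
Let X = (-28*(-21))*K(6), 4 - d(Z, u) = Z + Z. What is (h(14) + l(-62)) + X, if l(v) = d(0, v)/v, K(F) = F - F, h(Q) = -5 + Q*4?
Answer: 1579/31 ≈ 50.935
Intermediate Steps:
h(Q) = -5 + 4*Q
K(F) = 0
d(Z, u) = 4 - 2*Z (d(Z, u) = 4 - (Z + Z) = 4 - 2*Z)
l(v) = 4/v (l(v) = (4 - 2*0)/v = (4 + 0)/v = 4/v)
X = 0 (X = -28*(-21)*0 = 588*0 = 0)
(h(14) + l(-62)) + X = ((-5 + 4*14) + 4/(-62)) + 0 = ((-5 + 56) + 4*(-1/62)) + 0 = (51 - 2/31) + 0 = 1579/31 + 0 = 1579/31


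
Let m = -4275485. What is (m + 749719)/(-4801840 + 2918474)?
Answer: 1762883/941683 ≈ 1.8721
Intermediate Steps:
(m + 749719)/(-4801840 + 2918474) = (-4275485 + 749719)/(-4801840 + 2918474) = -3525766/(-1883366) = -3525766*(-1/1883366) = 1762883/941683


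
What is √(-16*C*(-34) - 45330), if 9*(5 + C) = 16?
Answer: I*√423746/3 ≈ 216.99*I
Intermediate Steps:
C = -29/9 (C = -5 + (⅑)*16 = -5 + 16/9 = -29/9 ≈ -3.2222)
√(-16*C*(-34) - 45330) = √(-16*(-29/9)*(-34) - 45330) = √((464/9)*(-34) - 45330) = √(-15776/9 - 45330) = √(-423746/9) = I*√423746/3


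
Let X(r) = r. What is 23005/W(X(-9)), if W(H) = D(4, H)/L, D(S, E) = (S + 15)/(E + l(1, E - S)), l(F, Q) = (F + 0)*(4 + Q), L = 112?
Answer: -46378080/19 ≈ -2.4410e+6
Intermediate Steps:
l(F, Q) = F*(4 + Q)
D(S, E) = (15 + S)/(4 - S + 2*E) (D(S, E) = (S + 15)/(E + 1*(4 + (E - S))) = (15 + S)/(E + 1*(4 + E - S)) = (15 + S)/(E + (4 + E - S)) = (15 + S)/(4 - S + 2*E))
W(H) = 19/(224*H) (W(H) = ((15 + 4)/(4 - 1*4 + 2*H))/112 = (19/(4 - 4 + 2*H))*(1/112) = (19/(2*H))*(1/112) = 19/(224*H))
23005/W(X(-9)) = 23005/(((19/224)/(-9))) = 23005/(((19/224)*(-⅑))) = 23005/(-19/2016) = 23005*(-2016/19) = -46378080/19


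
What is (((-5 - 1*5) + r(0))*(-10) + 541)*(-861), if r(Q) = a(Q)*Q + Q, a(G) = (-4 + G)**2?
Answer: -551901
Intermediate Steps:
r(Q) = Q + Q*(-4 + Q)**2 (r(Q) = (-4 + Q)**2*Q + Q = Q*(-4 + Q)**2 + Q = Q + Q*(-4 + Q)**2)
(((-5 - 1*5) + r(0))*(-10) + 541)*(-861) = (((-5 - 1*5) + 0*(1 + (-4 + 0)**2))*(-10) + 541)*(-861) = (((-5 - 5) + 0*(1 + (-4)**2))*(-10) + 541)*(-861) = ((-10 + 0*(1 + 16))*(-10) + 541)*(-861) = ((-10 + 0*17)*(-10) + 541)*(-861) = ((-10 + 0)*(-10) + 541)*(-861) = (-10*(-10) + 541)*(-861) = (100 + 541)*(-861) = 641*(-861) = -551901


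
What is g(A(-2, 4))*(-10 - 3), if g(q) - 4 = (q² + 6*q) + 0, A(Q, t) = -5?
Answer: 13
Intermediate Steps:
g(q) = 4 + q² + 6*q (g(q) = 4 + ((q² + 6*q) + 0) = 4 + (q² + 6*q) = 4 + q² + 6*q)
g(A(-2, 4))*(-10 - 3) = (4 + (-5)² + 6*(-5))*(-10 - 3) = (4 + 25 - 30)*(-13) = -1*(-13) = 13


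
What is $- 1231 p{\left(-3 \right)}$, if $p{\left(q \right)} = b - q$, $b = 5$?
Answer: $-9848$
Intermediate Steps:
$p{\left(q \right)} = 5 - q$
$- 1231 p{\left(-3 \right)} = - 1231 \left(5 - -3\right) = - 1231 \left(5 + 3\right) = \left(-1231\right) 8 = -9848$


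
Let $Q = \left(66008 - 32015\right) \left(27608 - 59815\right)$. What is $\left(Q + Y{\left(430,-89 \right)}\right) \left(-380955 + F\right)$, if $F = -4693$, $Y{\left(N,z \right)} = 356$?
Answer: $422212133377360$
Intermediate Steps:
$Q = -1094812551$ ($Q = 33993 \left(-32207\right) = -1094812551$)
$\left(Q + Y{\left(430,-89 \right)}\right) \left(-380955 + F\right) = \left(-1094812551 + 356\right) \left(-380955 - 4693\right) = \left(-1094812195\right) \left(-385648\right) = 422212133377360$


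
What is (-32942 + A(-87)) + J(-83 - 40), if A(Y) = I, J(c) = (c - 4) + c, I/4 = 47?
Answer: -33004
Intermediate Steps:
I = 188 (I = 4*47 = 188)
J(c) = -4 + 2*c (J(c) = (-4 + c) + c = -4 + 2*c)
A(Y) = 188
(-32942 + A(-87)) + J(-83 - 40) = (-32942 + 188) + (-4 + 2*(-83 - 40)) = -32754 + (-4 + 2*(-123)) = -32754 + (-4 - 246) = -32754 - 250 = -33004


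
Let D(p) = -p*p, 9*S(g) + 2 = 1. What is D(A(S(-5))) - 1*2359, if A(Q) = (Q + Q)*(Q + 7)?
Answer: -15492775/6561 ≈ -2361.3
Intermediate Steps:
S(g) = -1/9 (S(g) = -2/9 + (1/9)*1 = -2/9 + 1/9 = -1/9)
A(Q) = 2*Q*(7 + Q) (A(Q) = (2*Q)*(7 + Q) = 2*Q*(7 + Q))
D(p) = -p**2
D(A(S(-5))) - 1*2359 = -(2*(-1/9)*(7 - 1/9))**2 - 1*2359 = -(2*(-1/9)*(62/9))**2 - 2359 = -(-124/81)**2 - 2359 = -1*15376/6561 - 2359 = -15376/6561 - 2359 = -15492775/6561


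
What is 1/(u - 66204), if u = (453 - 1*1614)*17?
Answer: -1/85941 ≈ -1.1636e-5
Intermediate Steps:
u = -19737 (u = (453 - 1614)*17 = -1161*17 = -19737)
1/(u - 66204) = 1/(-19737 - 66204) = 1/(-85941) = -1/85941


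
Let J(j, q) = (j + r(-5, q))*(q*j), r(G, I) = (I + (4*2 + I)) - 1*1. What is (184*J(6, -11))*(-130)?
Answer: -14208480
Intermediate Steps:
r(G, I) = 7 + 2*I (r(G, I) = (I + (8 + I)) - 1 = (8 + 2*I) - 1 = 7 + 2*I)
J(j, q) = j*q*(7 + j + 2*q) (J(j, q) = (j + (7 + 2*q))*(q*j) = (7 + j + 2*q)*(j*q) = j*q*(7 + j + 2*q))
(184*J(6, -11))*(-130) = (184*(6*(-11)*(7 + 6 + 2*(-11))))*(-130) = (184*(6*(-11)*(7 + 6 - 22)))*(-130) = (184*(6*(-11)*(-9)))*(-130) = (184*594)*(-130) = 109296*(-130) = -14208480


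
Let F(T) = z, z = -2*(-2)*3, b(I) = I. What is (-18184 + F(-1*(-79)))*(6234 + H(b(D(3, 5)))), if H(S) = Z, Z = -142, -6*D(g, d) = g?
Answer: -110703824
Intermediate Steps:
D(g, d) = -g/6
H(S) = -142
z = 12 (z = 4*3 = 12)
F(T) = 12
(-18184 + F(-1*(-79)))*(6234 + H(b(D(3, 5)))) = (-18184 + 12)*(6234 - 142) = -18172*6092 = -110703824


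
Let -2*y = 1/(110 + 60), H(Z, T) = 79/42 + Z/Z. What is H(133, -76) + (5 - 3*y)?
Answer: 56333/7140 ≈ 7.8898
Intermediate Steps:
H(Z, T) = 121/42 (H(Z, T) = 79*(1/42) + 1 = 79/42 + 1 = 121/42)
y = -1/340 (y = -1/(2*(110 + 60)) = -1/2/170 = -1/2*1/170 = -1/340 ≈ -0.0029412)
H(133, -76) + (5 - 3*y) = 121/42 + (5 - 3*(-1/340)) = 121/42 + (5 + 3/340) = 121/42 + 1703/340 = 56333/7140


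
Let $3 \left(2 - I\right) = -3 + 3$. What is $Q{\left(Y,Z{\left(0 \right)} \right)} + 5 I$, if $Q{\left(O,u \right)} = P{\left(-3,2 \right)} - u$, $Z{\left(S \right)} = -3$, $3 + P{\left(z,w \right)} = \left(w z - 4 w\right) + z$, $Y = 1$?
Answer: $-7$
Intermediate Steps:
$I = 2$ ($I = 2 - \frac{-3 + 3}{3} = 2 - 0 = 2 + 0 = 2$)
$P{\left(z,w \right)} = -3 + z - 4 w + w z$ ($P{\left(z,w \right)} = -3 + \left(\left(w z - 4 w\right) + z\right) = -3 + \left(\left(- 4 w + w z\right) + z\right) = -3 + \left(z - 4 w + w z\right) = -3 + z - 4 w + w z$)
$Q{\left(O,u \right)} = -20 - u$ ($Q{\left(O,u \right)} = \left(-3 - 3 - 8 + 2 \left(-3\right)\right) - u = \left(-3 - 3 - 8 - 6\right) - u = -20 - u$)
$Q{\left(Y,Z{\left(0 \right)} \right)} + 5 I = \left(-20 - -3\right) + 5 \cdot 2 = \left(-20 + 3\right) + 10 = -17 + 10 = -7$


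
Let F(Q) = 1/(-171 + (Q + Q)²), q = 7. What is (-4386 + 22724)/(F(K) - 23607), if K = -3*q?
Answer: -14606217/18802975 ≈ -0.77680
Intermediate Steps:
K = -21 (K = -3*7 = -21)
F(Q) = 1/(-171 + 4*Q²) (F(Q) = 1/(-171 + (2*Q)²) = 1/(-171 + 4*Q²))
(-4386 + 22724)/(F(K) - 23607) = (-4386 + 22724)/(1/(-171 + 4*(-21)²) - 23607) = 18338/(1/(-171 + 4*441) - 23607) = 18338/(1/(-171 + 1764) - 23607) = 18338/(1/1593 - 23607) = 18338/(-37605950/1593) = 18338*(-1593/37605950) = -14606217/18802975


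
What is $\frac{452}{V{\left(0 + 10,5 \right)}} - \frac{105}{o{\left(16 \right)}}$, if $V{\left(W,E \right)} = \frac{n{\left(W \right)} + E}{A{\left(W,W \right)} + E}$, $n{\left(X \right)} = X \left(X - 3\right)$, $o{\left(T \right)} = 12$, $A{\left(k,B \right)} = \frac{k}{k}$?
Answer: $\frac{2741}{100} \approx 27.41$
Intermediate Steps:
$A{\left(k,B \right)} = 1$
$n{\left(X \right)} = X \left(-3 + X\right)$
$V{\left(W,E \right)} = \frac{E + W \left(-3 + W\right)}{1 + E}$ ($V{\left(W,E \right)} = \frac{W \left(-3 + W\right) + E}{1 + E} = \frac{E + W \left(-3 + W\right)}{1 + E}$)
$\frac{452}{V{\left(0 + 10,5 \right)}} - \frac{105}{o{\left(16 \right)}} = \frac{452}{\frac{1}{1 + 5} \left(5 + \left(0 + 10\right) \left(-3 + \left(0 + 10\right)\right)\right)} - \frac{105}{12} = \frac{452}{\frac{1}{6} \left(5 + 10 \left(-3 + 10\right)\right)} - \frac{35}{4} = \frac{452}{\frac{1}{6} \left(5 + 10 \cdot 7\right)} - \frac{35}{4} = \frac{452}{\frac{1}{6} \left(5 + 70\right)} - \frac{35}{4} = \frac{452}{\frac{1}{6} \cdot 75} - \frac{35}{4} = \frac{452}{\frac{25}{2}} - \frac{35}{4} = 452 \cdot \frac{2}{25} - \frac{35}{4} = \frac{904}{25} - \frac{35}{4} = \frac{2741}{100}$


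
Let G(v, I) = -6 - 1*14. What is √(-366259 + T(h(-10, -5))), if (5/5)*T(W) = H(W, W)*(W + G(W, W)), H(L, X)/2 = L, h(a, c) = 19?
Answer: I*√366297 ≈ 605.22*I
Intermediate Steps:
G(v, I) = -20 (G(v, I) = -6 - 14 = -20)
H(L, X) = 2*L
T(W) = 2*W*(-20 + W) (T(W) = (2*W)*(W - 20) = (2*W)*(-20 + W) = 2*W*(-20 + W))
√(-366259 + T(h(-10, -5))) = √(-366259 + 2*19*(-20 + 19)) = √(-366259 + 2*19*(-1)) = √(-366259 - 38) = √(-366297) = I*√366297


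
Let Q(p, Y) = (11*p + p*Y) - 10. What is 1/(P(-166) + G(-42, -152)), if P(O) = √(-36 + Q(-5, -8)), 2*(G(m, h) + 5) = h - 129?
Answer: -582/84925 - 4*I*√61/84925 ≈ -0.0068531 - 0.00036787*I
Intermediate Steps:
G(m, h) = -139/2 + h/2 (G(m, h) = -5 + (h - 129)/2 = -5 + (-129 + h)/2 = -5 + (-129/2 + h/2) = -139/2 + h/2)
Q(p, Y) = -10 + 11*p + Y*p (Q(p, Y) = (11*p + Y*p) - 10 = -10 + 11*p + Y*p)
P(O) = I*√61 (P(O) = √(-36 + (-10 + 11*(-5) - 8*(-5))) = √(-36 + (-10 - 55 + 40)) = √(-36 - 25) = √(-61) = I*√61)
1/(P(-166) + G(-42, -152)) = 1/(I*√61 + (-139/2 + (½)*(-152))) = 1/(I*√61 + (-139/2 - 76)) = 1/(I*√61 - 291/2) = 1/(-291/2 + I*√61)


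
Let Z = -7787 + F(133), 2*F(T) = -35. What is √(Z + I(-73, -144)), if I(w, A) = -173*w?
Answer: √19298/2 ≈ 69.459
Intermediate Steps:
F(T) = -35/2 (F(T) = (½)*(-35) = -35/2)
Z = -15609/2 (Z = -7787 - 35/2 = -15609/2 ≈ -7804.5)
√(Z + I(-73, -144)) = √(-15609/2 - 173*(-73)) = √(-15609/2 + 12629) = √(9649/2) = √19298/2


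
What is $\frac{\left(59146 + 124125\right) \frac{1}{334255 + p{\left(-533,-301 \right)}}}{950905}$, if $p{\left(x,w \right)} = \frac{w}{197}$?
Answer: $\frac{36104387}{62615129680270} \approx 5.7661 \cdot 10^{-7}$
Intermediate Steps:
$p{\left(x,w \right)} = \frac{w}{197}$ ($p{\left(x,w \right)} = w \frac{1}{197} = \frac{w}{197}$)
$\frac{\left(59146 + 124125\right) \frac{1}{334255 + p{\left(-533,-301 \right)}}}{950905} = \frac{\left(59146 + 124125\right) \frac{1}{334255 + \frac{1}{197} \left(-301\right)}}{950905} = \frac{183271}{334255 - \frac{301}{197}} \cdot \frac{1}{950905} = \frac{183271}{\frac{65847934}{197}} \cdot \frac{1}{950905} = 183271 \cdot \frac{197}{65847934} \cdot \frac{1}{950905} = \frac{36104387}{65847934} \cdot \frac{1}{950905} = \frac{36104387}{62615129680270}$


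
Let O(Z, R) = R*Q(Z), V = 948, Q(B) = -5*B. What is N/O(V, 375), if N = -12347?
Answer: 12347/1777500 ≈ 0.0069463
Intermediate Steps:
O(Z, R) = -5*R*Z (O(Z, R) = R*(-5*Z) = -5*R*Z)
N/O(V, 375) = -12347/((-5*375*948)) = -12347/(-1777500) = -12347*(-1/1777500) = 12347/1777500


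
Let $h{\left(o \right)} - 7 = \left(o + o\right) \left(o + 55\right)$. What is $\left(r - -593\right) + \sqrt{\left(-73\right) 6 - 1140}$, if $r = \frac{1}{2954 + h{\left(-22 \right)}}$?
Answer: $\frac{894838}{1509} + i \sqrt{1578} \approx 593.0 + 39.724 i$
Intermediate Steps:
$h{\left(o \right)} = 7 + 2 o \left(55 + o\right)$ ($h{\left(o \right)} = 7 + \left(o + o\right) \left(o + 55\right) = 7 + 2 o \left(55 + o\right)$)
$r = \frac{1}{1509}$ ($r = \frac{1}{2954 + \left(7 + 2 \left(-22\right)^{2} + 110 \left(-22\right)\right)} = \frac{1}{2954 + \left(7 + 2 \cdot 484 - 2420\right)} = \frac{1}{2954 + \left(7 + 968 - 2420\right)} = \frac{1}{2954 - 1445} = \frac{1}{1509} \approx 0.00066269$)
$\left(r - -593\right) + \sqrt{\left(-73\right) 6 - 1140} = \left(\frac{1}{1509} - -593\right) + \sqrt{\left(-73\right) 6 - 1140} = \left(\frac{1}{1509} + \left(-690 + 1283\right)\right) + \sqrt{-438 - 1140} = \left(\frac{1}{1509} + 593\right) + \sqrt{-1578} = \frac{894838}{1509} + i \sqrt{1578}$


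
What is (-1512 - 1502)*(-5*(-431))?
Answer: -6495170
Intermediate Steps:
(-1512 - 1502)*(-5*(-431)) = -3014*2155 = -6495170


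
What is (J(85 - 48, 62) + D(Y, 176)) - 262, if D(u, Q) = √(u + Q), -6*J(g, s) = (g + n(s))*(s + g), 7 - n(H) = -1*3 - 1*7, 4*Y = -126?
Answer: -1153 + 17*√2/2 ≈ -1141.0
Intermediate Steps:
Y = -63/2 (Y = (¼)*(-126) = -63/2 ≈ -31.500)
n(H) = 17 (n(H) = 7 - (-1*3 - 1*7) = 7 - (-3 - 7) = 7 - 1*(-10) = 7 + 10 = 17)
J(g, s) = -(17 + g)*(g + s)/6 (J(g, s) = -(g + 17)*(s + g)/6 = -(17 + g)*(g + s)/6)
D(u, Q) = √(Q + u)
(J(85 - 48, 62) + D(Y, 176)) - 262 = ((-17*(85 - 48)/6 - 17/6*62 - (85 - 48)²/6 - ⅙*(85 - 48)*62) + √(176 - 63/2)) - 262 = ((-17/6*37 - 527/3 - ⅙*37² - ⅙*37*62) + √(289/2)) - 262 = ((-629/6 - 527/3 - ⅙*1369 - 1147/3) + 17*√2/2) - 262 = ((-629/6 - 527/3 - 1369/6 - 1147/3) + 17*√2/2) - 262 = (-891 + 17*√2/2) - 262 = -1153 + 17*√2/2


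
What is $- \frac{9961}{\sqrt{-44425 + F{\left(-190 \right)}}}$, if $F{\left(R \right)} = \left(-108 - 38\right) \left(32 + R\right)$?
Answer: $\frac{1423 i \sqrt{2373}}{1017} \approx 68.161 i$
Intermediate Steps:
$F{\left(R \right)} = -4672 - 146 R$ ($F{\left(R \right)} = - 146 \left(32 + R\right) = -4672 - 146 R$)
$- \frac{9961}{\sqrt{-44425 + F{\left(-190 \right)}}} = - \frac{9961}{\sqrt{-44425 - -23068}} = - \frac{9961}{\sqrt{-44425 + \left(-4672 + 27740\right)}} = - \frac{9961}{\sqrt{-44425 + 23068}} = - \frac{9961}{\sqrt{-21357}} = - \frac{9961}{3 i \sqrt{2373}} = - 9961 \left(- \frac{i \sqrt{2373}}{7119}\right) = \frac{1423 i \sqrt{2373}}{1017}$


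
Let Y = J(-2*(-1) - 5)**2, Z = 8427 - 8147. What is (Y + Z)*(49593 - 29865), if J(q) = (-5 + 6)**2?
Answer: 5543568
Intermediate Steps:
Z = 280
J(q) = 1 (J(q) = 1**2 = 1)
Y = 1 (Y = 1**2 = 1)
(Y + Z)*(49593 - 29865) = (1 + 280)*(49593 - 29865) = 281*19728 = 5543568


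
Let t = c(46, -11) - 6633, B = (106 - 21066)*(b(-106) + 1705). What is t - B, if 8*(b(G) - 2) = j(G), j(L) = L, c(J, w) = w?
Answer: 35494356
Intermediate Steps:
b(G) = 2 + G/8
B = -35501000 (B = (106 - 21066)*((2 + (⅛)*(-106)) + 1705) = -20960*((2 - 53/4) + 1705) = -20960*(-45/4 + 1705) = -20960*6775/4 = -35501000)
t = -6644 (t = -11 - 6633 = -6644)
t - B = -6644 - 1*(-35501000) = -6644 + 35501000 = 35494356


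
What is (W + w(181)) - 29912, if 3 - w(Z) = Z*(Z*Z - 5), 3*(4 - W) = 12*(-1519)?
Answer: -5952665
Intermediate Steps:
W = 6080 (W = 4 - 4*(-1519) = 4 - 1/3*(-18228) = 4 + 6076 = 6080)
w(Z) = 3 - Z*(-5 + Z**2) (w(Z) = 3 - Z*(Z*Z - 5) = 3 - Z*(Z**2 - 5) = 3 - Z*(-5 + Z**2))
(W + w(181)) - 29912 = (6080 + (3 - 1*181**3 + 5*181)) - 29912 = (6080 + (3 - 1*5929741 + 905)) - 29912 = (6080 + (3 - 5929741 + 905)) - 29912 = (6080 - 5928833) - 29912 = -5922753 - 29912 = -5952665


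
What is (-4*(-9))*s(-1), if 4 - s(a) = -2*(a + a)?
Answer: 0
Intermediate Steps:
s(a) = 4 + 4*a (s(a) = 4 - (-2)*(a + a) = 4 - (-2)*2*a = 4 - (-4)*a = 4 + 4*a)
(-4*(-9))*s(-1) = (-4*(-9))*(4 + 4*(-1)) = 36*(4 - 4) = 36*0 = 0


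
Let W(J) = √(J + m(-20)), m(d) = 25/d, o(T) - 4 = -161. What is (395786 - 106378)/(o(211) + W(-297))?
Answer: -181748224/99789 - 578816*I*√1193/99789 ≈ -1821.3 - 200.34*I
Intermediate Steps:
o(T) = -157 (o(T) = 4 - 161 = -157)
W(J) = √(-5/4 + J) (W(J) = √(J + 25/(-20)) = √(J + 25*(-1/20)) = √(J - 5/4) = √(-5/4 + J))
(395786 - 106378)/(o(211) + W(-297)) = (395786 - 106378)/(-157 + √(-5 + 4*(-297))/2) = 289408/(-157 + √(-5 - 1188)/2) = 289408/(-157 + √(-1193)/2) = 289408/(-157 + (I*√1193)/2) = 289408/(-157 + I*√1193/2)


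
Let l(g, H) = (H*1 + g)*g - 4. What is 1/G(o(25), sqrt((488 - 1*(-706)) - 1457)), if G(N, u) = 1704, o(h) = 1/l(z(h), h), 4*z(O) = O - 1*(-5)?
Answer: 1/1704 ≈ 0.00058685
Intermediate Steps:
z(O) = 5/4 + O/4 (z(O) = (O - 1*(-5))/4 = (O + 5)/4 = (5 + O)/4 = 5/4 + O/4)
l(g, H) = -4 + g*(H + g) (l(g, H) = (H + g)*g - 4 = g*(H + g) - 4 = -4 + g*(H + g))
o(h) = 1/(-4 + (5/4 + h/4)**2 + h*(5/4 + h/4))
1/G(o(25), sqrt((488 - 1*(-706)) - 1457)) = 1/1704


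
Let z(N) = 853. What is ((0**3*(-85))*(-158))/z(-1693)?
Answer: 0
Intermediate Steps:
((0**3*(-85))*(-158))/z(-1693) = ((0**3*(-85))*(-158))/853 = ((0*(-85))*(-158))*(1/853) = (0*(-158))*(1/853) = 0*(1/853) = 0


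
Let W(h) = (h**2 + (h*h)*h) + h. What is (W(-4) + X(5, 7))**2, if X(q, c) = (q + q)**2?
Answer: 2304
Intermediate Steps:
X(q, c) = 4*q**2 (X(q, c) = (2*q)**2 = 4*q**2)
W(h) = h + h**2 + h**3 (W(h) = (h**2 + h**2*h) + h = (h**2 + h**3) + h = h + h**2 + h**3)
(W(-4) + X(5, 7))**2 = (-4*(1 - 4 + (-4)**2) + 4*5**2)**2 = (-4*(1 - 4 + 16) + 4*25)**2 = (-4*13 + 100)**2 = (-52 + 100)**2 = 48**2 = 2304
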